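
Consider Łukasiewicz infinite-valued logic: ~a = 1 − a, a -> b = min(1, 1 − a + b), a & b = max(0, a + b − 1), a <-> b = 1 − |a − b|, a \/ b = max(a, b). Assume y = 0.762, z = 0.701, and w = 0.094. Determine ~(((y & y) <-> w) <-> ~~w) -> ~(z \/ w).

y & y = max(0, 0.762 + 0.762 − 1) = max(0, 0.524) = 0.524
(y & y) <-> w = 1 − |0.524 − 0.094| = 1 − 0.430 = 0.570
~w = 1 − 0.094 = 0.906
~~w = 1 − 0.906 = 0.094
((y & y) <-> w) <-> ~~w = 1 − |0.570 − 0.094| = 1 − 0.476 = 0.524
~(((y & y) <-> w) <-> ~~w) = 1 − 0.524 = 0.476
z \/ w = max(0.701, 0.094) = 0.701
~(z \/ w) = 1 − 0.701 = 0.299
~(((y & y) <-> w) <-> ~~w) -> ~(z \/ w) = min(1, 1 − 0.476 + 0.299) = min(1, 0.823) = 0.823

0.823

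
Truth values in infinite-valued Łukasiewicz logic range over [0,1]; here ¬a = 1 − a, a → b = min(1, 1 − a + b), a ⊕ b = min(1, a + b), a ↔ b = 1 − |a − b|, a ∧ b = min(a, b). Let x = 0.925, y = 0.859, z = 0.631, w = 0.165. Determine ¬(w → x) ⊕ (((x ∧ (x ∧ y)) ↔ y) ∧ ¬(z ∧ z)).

0.369

w → x = min(1, 1 − 0.165 + 0.925) = min(1, 1.760) = 1.000
¬(w → x) = 1 − 1.000 = 0.000
x ∧ y = min(0.925, 0.859) = 0.859
x ∧ (x ∧ y) = min(0.925, 0.859) = 0.859
(x ∧ (x ∧ y)) ↔ y = 1 − |0.859 − 0.859| = 1 − 0.000 = 1.000
z ∧ z = min(0.631, 0.631) = 0.631
¬(z ∧ z) = 1 − 0.631 = 0.369
((x ∧ (x ∧ y)) ↔ y) ∧ ¬(z ∧ z) = min(1.000, 0.369) = 0.369
¬(w → x) ⊕ (((x ∧ (x ∧ y)) ↔ y) ∧ ¬(z ∧ z)) = min(1, 0.000 + 0.369) = min(1, 0.369) = 0.369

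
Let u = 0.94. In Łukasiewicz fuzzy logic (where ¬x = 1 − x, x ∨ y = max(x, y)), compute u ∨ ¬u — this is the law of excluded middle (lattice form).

¬u = 1 − 0.94 = 0.06
u ∨ ¬u = max(0.94, 0.06) = 0.94
(The value 0.94 < 1 shows this instance is not satisfied; not a Ł∞-tautology — its value is max(a, 1−a).)

0.94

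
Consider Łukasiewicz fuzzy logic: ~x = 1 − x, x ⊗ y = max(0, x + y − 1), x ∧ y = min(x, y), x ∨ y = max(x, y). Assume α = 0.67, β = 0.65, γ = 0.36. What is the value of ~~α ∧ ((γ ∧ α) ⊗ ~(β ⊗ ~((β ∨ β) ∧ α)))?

~α = 1 − 0.67 = 0.33
~~α = 1 − 0.33 = 0.67
γ ∧ α = min(0.36, 0.67) = 0.36
β ∨ β = max(0.65, 0.65) = 0.65
(β ∨ β) ∧ α = min(0.65, 0.67) = 0.65
~((β ∨ β) ∧ α) = 1 − 0.65 = 0.35
β ⊗ ~((β ∨ β) ∧ α) = max(0, 0.65 + 0.35 − 1) = max(0, 0.00) = 0.00
~(β ⊗ ~((β ∨ β) ∧ α)) = 1 − 0.00 = 1.00
(γ ∧ α) ⊗ ~(β ⊗ ~((β ∨ β) ∧ α)) = max(0, 0.36 + 1.00 − 1) = max(0, 0.36) = 0.36
~~α ∧ ((γ ∧ α) ⊗ ~(β ⊗ ~((β ∨ β) ∧ α))) = min(0.67, 0.36) = 0.36

0.36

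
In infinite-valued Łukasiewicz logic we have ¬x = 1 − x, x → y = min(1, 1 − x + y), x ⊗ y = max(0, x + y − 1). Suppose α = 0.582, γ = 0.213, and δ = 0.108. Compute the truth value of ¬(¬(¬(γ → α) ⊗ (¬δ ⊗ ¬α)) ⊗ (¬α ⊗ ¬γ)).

γ → α = min(1, 1 − 0.213 + 0.582) = min(1, 1.369) = 1.000
¬(γ → α) = 1 − 1.000 = 0.000
¬δ = 1 − 0.108 = 0.892
¬α = 1 − 0.582 = 0.418
¬δ ⊗ ¬α = max(0, 0.892 + 0.418 − 1) = max(0, 0.310) = 0.310
¬(γ → α) ⊗ (¬δ ⊗ ¬α) = max(0, 0.000 + 0.310 − 1) = max(0, -0.690) = 0.000
¬(¬(γ → α) ⊗ (¬δ ⊗ ¬α)) = 1 − 0.000 = 1.000
¬γ = 1 − 0.213 = 0.787
¬α ⊗ ¬γ = max(0, 0.418 + 0.787 − 1) = max(0, 0.205) = 0.205
¬(¬(γ → α) ⊗ (¬δ ⊗ ¬α)) ⊗ (¬α ⊗ ¬γ) = max(0, 1.000 + 0.205 − 1) = max(0, 0.205) = 0.205
¬(¬(¬(γ → α) ⊗ (¬δ ⊗ ¬α)) ⊗ (¬α ⊗ ¬γ)) = 1 − 0.205 = 0.795

0.795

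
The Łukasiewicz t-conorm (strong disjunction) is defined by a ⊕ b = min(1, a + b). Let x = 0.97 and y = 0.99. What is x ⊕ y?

1.00

x ⊕ y = min(1, 0.97 + 0.99) = min(1, 1.96) = 1.00
For comparison, the Gödel t-conorm max(a, b) would give 0.99.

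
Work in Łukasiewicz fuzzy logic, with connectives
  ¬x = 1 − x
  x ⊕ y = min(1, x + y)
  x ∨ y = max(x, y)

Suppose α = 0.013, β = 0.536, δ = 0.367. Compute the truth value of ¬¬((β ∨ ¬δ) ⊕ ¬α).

1.000

¬δ = 1 − 0.367 = 0.633
β ∨ ¬δ = max(0.536, 0.633) = 0.633
¬α = 1 − 0.013 = 0.987
(β ∨ ¬δ) ⊕ ¬α = min(1, 0.633 + 0.987) = min(1, 1.620) = 1.000
¬((β ∨ ¬δ) ⊕ ¬α) = 1 − 1.000 = 0.000
¬¬((β ∨ ¬δ) ⊕ ¬α) = 1 − 0.000 = 1.000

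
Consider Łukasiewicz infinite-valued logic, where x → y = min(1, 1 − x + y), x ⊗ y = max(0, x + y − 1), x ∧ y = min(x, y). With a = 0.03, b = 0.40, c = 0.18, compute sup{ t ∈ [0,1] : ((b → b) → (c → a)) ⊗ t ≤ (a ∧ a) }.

b → b = min(1, 1 − 0.40 + 0.40) = min(1, 1.00) = 1.00
c → a = min(1, 1 − 0.18 + 0.03) = min(1, 0.85) = 0.85
(b → b) → (c → a) = min(1, 1 − 1.00 + 0.85) = min(1, 0.85) = 0.85
So the left factor is (b → b) → (c → a) = 0.85.
a ∧ a = min(0.03, 0.03) = 0.03
So the right-hand bound is a ∧ a = 0.03.
The residuum of the Łukasiewicz t-norm gives the supremum: min(1, 1 − 0.85 + 0.03).
1 − 0.85 + 0.03 = 0.18, so t = min(1, 0.18) = 0.18.
Check: 0.85 ⊗ 0.18 = max(0, 0.03) = 0.03 ≤ 0.03.

0.18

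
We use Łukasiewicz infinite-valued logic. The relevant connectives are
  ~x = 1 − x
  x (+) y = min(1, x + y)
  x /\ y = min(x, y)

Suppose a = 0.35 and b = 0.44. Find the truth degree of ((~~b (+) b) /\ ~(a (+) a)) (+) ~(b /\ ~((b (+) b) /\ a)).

~b = 1 − 0.44 = 0.56
~~b = 1 − 0.56 = 0.44
~~b (+) b = min(1, 0.44 + 0.44) = min(1, 0.88) = 0.88
a (+) a = min(1, 0.35 + 0.35) = min(1, 0.70) = 0.70
~(a (+) a) = 1 − 0.70 = 0.30
(~~b (+) b) /\ ~(a (+) a) = min(0.88, 0.30) = 0.30
b (+) b = min(1, 0.44 + 0.44) = min(1, 0.88) = 0.88
(b (+) b) /\ a = min(0.88, 0.35) = 0.35
~((b (+) b) /\ a) = 1 − 0.35 = 0.65
b /\ ~((b (+) b) /\ a) = min(0.44, 0.65) = 0.44
~(b /\ ~((b (+) b) /\ a)) = 1 − 0.44 = 0.56
((~~b (+) b) /\ ~(a (+) a)) (+) ~(b /\ ~((b (+) b) /\ a)) = min(1, 0.30 + 0.56) = min(1, 0.86) = 0.86

0.86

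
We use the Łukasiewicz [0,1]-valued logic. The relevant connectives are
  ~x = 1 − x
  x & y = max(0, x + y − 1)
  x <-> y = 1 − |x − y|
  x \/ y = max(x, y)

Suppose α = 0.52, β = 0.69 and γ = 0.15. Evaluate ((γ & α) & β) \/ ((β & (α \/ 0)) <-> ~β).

γ & α = max(0, 0.15 + 0.52 − 1) = max(0, -0.33) = 0.00
(γ & α) & β = max(0, 0.00 + 0.69 − 1) = max(0, -0.31) = 0.00
α \/ 0 = max(0.52, 0.00) = 0.52
β & (α \/ 0) = max(0, 0.69 + 0.52 − 1) = max(0, 0.21) = 0.21
~β = 1 − 0.69 = 0.31
(β & (α \/ 0)) <-> ~β = 1 − |0.21 − 0.31| = 1 − 0.10 = 0.90
((γ & α) & β) \/ ((β & (α \/ 0)) <-> ~β) = max(0.00, 0.90) = 0.90

0.90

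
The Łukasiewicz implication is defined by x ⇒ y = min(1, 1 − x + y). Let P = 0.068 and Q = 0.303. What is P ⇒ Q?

P ⇒ Q = min(1, 1 − 0.068 + 0.303) = min(1, 1.235) = 1.000
For comparison, the Gödel implication (1 if x ≤ y else y) would give 1.000.

1.000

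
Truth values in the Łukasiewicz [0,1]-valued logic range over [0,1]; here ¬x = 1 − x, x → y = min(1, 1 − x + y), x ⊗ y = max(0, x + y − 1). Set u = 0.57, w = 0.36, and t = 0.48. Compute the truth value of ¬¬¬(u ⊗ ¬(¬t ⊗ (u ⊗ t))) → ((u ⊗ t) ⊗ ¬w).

¬t = 1 − 0.48 = 0.52
u ⊗ t = max(0, 0.57 + 0.48 − 1) = max(0, 0.05) = 0.05
¬t ⊗ (u ⊗ t) = max(0, 0.52 + 0.05 − 1) = max(0, -0.43) = 0.00
¬(¬t ⊗ (u ⊗ t)) = 1 − 0.00 = 1.00
u ⊗ ¬(¬t ⊗ (u ⊗ t)) = max(0, 0.57 + 1.00 − 1) = max(0, 0.57) = 0.57
¬(u ⊗ ¬(¬t ⊗ (u ⊗ t))) = 1 − 0.57 = 0.43
¬¬(u ⊗ ¬(¬t ⊗ (u ⊗ t))) = 1 − 0.43 = 0.57
¬¬¬(u ⊗ ¬(¬t ⊗ (u ⊗ t))) = 1 − 0.57 = 0.43
¬w = 1 − 0.36 = 0.64
(u ⊗ t) ⊗ ¬w = max(0, 0.05 + 0.64 − 1) = max(0, -0.31) = 0.00
¬¬¬(u ⊗ ¬(¬t ⊗ (u ⊗ t))) → ((u ⊗ t) ⊗ ¬w) = min(1, 1 − 0.43 + 0.00) = min(1, 0.57) = 0.57

0.57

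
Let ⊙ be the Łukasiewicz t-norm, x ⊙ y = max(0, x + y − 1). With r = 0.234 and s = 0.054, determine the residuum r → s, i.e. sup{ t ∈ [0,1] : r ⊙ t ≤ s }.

The residuum of the Łukasiewicz t-norm gives the supremum: min(1, 1 − 0.234 + 0.054).
1 − 0.234 + 0.054 = 0.820, so t = min(1, 0.820) = 0.820.
Check: 0.234 ⊙ 0.820 = max(0, 0.054) = 0.054 ≤ 0.054.

0.820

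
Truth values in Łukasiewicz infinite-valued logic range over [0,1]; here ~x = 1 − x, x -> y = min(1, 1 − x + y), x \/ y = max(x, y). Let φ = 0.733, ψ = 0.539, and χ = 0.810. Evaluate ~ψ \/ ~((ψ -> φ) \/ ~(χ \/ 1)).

~ψ = 1 − 0.539 = 0.461
ψ -> φ = min(1, 1 − 0.539 + 0.733) = min(1, 1.194) = 1.000
χ \/ 1 = max(0.810, 1.000) = 1.000
~(χ \/ 1) = 1 − 1.000 = 0.000
(ψ -> φ) \/ ~(χ \/ 1) = max(1.000, 0.000) = 1.000
~((ψ -> φ) \/ ~(χ \/ 1)) = 1 − 1.000 = 0.000
~ψ \/ ~((ψ -> φ) \/ ~(χ \/ 1)) = max(0.461, 0.000) = 0.461

0.461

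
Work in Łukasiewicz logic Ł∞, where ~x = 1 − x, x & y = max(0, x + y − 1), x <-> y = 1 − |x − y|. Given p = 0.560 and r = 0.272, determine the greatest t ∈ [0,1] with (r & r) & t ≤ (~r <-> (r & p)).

r & r = max(0, 0.272 + 0.272 − 1) = max(0, -0.456) = 0.000
So the left factor is r & r = 0.000.
~r = 1 − 0.272 = 0.728
r & p = max(0, 0.272 + 0.560 − 1) = max(0, -0.168) = 0.000
~r <-> (r & p) = 1 − |0.728 − 0.000| = 1 − 0.728 = 0.272
So the right-hand bound is ~r <-> (r & p) = 0.272.
The residuum of the Łukasiewicz t-norm gives the supremum: min(1, 1 − 0.000 + 0.272).
1 − 0.000 + 0.272 = 1.272, so t = min(1, 1.272) = 1.000.
Check: 0.000 & 1.000 = max(0, 0.000) = 0.000 ≤ 0.272.

1.000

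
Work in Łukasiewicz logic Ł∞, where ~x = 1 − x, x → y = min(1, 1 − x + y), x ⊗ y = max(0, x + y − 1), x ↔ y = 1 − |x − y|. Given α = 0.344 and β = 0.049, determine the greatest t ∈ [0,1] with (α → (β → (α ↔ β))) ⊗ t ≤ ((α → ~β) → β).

α ↔ β = 1 − |0.344 − 0.049| = 1 − 0.295 = 0.705
β → (α ↔ β) = min(1, 1 − 0.049 + 0.705) = min(1, 1.656) = 1.000
α → (β → (α ↔ β)) = min(1, 1 − 0.344 + 1.000) = min(1, 1.656) = 1.000
So the left factor is α → (β → (α ↔ β)) = 1.000.
~β = 1 − 0.049 = 0.951
α → ~β = min(1, 1 − 0.344 + 0.951) = min(1, 1.607) = 1.000
(α → ~β) → β = min(1, 1 − 1.000 + 0.049) = min(1, 0.049) = 0.049
So the right-hand bound is (α → ~β) → β = 0.049.
The residuum of the Łukasiewicz t-norm gives the supremum: min(1, 1 − 1.000 + 0.049).
1 − 1.000 + 0.049 = 0.049, so t = min(1, 0.049) = 0.049.
Check: 1.000 ⊗ 0.049 = max(0, 0.049) = 0.049 ≤ 0.049.

0.049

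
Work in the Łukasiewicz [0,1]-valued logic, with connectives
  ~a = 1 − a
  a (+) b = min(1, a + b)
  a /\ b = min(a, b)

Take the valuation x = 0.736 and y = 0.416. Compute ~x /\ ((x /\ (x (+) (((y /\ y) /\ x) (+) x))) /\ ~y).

~x = 1 − 0.736 = 0.264
y /\ y = min(0.416, 0.416) = 0.416
(y /\ y) /\ x = min(0.416, 0.736) = 0.416
((y /\ y) /\ x) (+) x = min(1, 0.416 + 0.736) = min(1, 1.152) = 1.000
x (+) (((y /\ y) /\ x) (+) x) = min(1, 0.736 + 1.000) = min(1, 1.736) = 1.000
x /\ (x (+) (((y /\ y) /\ x) (+) x)) = min(0.736, 1.000) = 0.736
~y = 1 − 0.416 = 0.584
(x /\ (x (+) (((y /\ y) /\ x) (+) x))) /\ ~y = min(0.736, 0.584) = 0.584
~x /\ ((x /\ (x (+) (((y /\ y) /\ x) (+) x))) /\ ~y) = min(0.264, 0.584) = 0.264

0.264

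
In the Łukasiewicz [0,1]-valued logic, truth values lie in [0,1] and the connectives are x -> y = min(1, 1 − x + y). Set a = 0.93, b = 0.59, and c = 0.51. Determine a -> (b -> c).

b -> c = min(1, 1 − 0.59 + 0.51) = min(1, 0.92) = 0.92
a -> (b -> c) = min(1, 1 − 0.93 + 0.92) = min(1, 0.99) = 0.99

0.99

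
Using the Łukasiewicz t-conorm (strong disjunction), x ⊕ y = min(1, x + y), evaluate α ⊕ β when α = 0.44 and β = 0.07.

0.51

α ⊕ β = min(1, 0.44 + 0.07) = min(1, 0.51) = 0.51
For comparison, the Gödel t-conorm max(x, y) would give 0.44.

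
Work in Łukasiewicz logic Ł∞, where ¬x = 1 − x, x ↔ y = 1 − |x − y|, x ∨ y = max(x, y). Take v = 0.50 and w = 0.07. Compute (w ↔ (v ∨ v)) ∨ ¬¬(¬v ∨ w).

0.57

v ∨ v = max(0.50, 0.50) = 0.50
w ↔ (v ∨ v) = 1 − |0.07 − 0.50| = 1 − 0.43 = 0.57
¬v = 1 − 0.50 = 0.50
¬v ∨ w = max(0.50, 0.07) = 0.50
¬(¬v ∨ w) = 1 − 0.50 = 0.50
¬¬(¬v ∨ w) = 1 − 0.50 = 0.50
(w ↔ (v ∨ v)) ∨ ¬¬(¬v ∨ w) = max(0.57, 0.50) = 0.57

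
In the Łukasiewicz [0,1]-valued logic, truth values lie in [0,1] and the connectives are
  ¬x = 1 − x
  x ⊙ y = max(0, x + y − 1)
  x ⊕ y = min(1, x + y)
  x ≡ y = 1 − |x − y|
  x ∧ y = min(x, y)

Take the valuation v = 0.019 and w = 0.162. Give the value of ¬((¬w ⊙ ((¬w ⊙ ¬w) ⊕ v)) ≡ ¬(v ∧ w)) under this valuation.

¬w = 1 − 0.162 = 0.838
¬w ⊙ ¬w = max(0, 0.838 + 0.838 − 1) = max(0, 0.676) = 0.676
(¬w ⊙ ¬w) ⊕ v = min(1, 0.676 + 0.019) = min(1, 0.695) = 0.695
¬w ⊙ ((¬w ⊙ ¬w) ⊕ v) = max(0, 0.838 + 0.695 − 1) = max(0, 0.533) = 0.533
v ∧ w = min(0.019, 0.162) = 0.019
¬(v ∧ w) = 1 − 0.019 = 0.981
(¬w ⊙ ((¬w ⊙ ¬w) ⊕ v)) ≡ ¬(v ∧ w) = 1 − |0.533 − 0.981| = 1 − 0.448 = 0.552
¬((¬w ⊙ ((¬w ⊙ ¬w) ⊕ v)) ≡ ¬(v ∧ w)) = 1 − 0.552 = 0.448

0.448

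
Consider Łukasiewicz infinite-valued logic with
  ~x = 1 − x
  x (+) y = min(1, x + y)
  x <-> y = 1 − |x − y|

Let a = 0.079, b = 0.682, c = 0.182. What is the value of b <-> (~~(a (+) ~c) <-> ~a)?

0.706

~c = 1 − 0.182 = 0.818
a (+) ~c = min(1, 0.079 + 0.818) = min(1, 0.897) = 0.897
~(a (+) ~c) = 1 − 0.897 = 0.103
~~(a (+) ~c) = 1 − 0.103 = 0.897
~a = 1 − 0.079 = 0.921
~~(a (+) ~c) <-> ~a = 1 − |0.897 − 0.921| = 1 − 0.024 = 0.976
b <-> (~~(a (+) ~c) <-> ~a) = 1 − |0.682 − 0.976| = 1 − 0.294 = 0.706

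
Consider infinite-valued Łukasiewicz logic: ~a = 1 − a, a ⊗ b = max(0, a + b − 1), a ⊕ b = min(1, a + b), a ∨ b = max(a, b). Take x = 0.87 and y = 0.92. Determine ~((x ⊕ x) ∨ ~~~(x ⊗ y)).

0.00

x ⊕ x = min(1, 0.87 + 0.87) = min(1, 1.74) = 1.00
x ⊗ y = max(0, 0.87 + 0.92 − 1) = max(0, 0.79) = 0.79
~(x ⊗ y) = 1 − 0.79 = 0.21
~~(x ⊗ y) = 1 − 0.21 = 0.79
~~~(x ⊗ y) = 1 − 0.79 = 0.21
(x ⊕ x) ∨ ~~~(x ⊗ y) = max(1.00, 0.21) = 1.00
~((x ⊕ x) ∨ ~~~(x ⊗ y)) = 1 − 1.00 = 0.00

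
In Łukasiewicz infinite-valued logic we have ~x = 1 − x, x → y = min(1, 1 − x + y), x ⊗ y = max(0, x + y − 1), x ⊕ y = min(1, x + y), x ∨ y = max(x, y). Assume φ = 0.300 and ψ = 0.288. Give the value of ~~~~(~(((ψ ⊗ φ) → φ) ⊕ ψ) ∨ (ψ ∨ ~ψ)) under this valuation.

ψ ⊗ φ = max(0, 0.288 + 0.300 − 1) = max(0, -0.412) = 0.000
(ψ ⊗ φ) → φ = min(1, 1 − 0.000 + 0.300) = min(1, 1.300) = 1.000
((ψ ⊗ φ) → φ) ⊕ ψ = min(1, 1.000 + 0.288) = min(1, 1.288) = 1.000
~(((ψ ⊗ φ) → φ) ⊕ ψ) = 1 − 1.000 = 0.000
~ψ = 1 − 0.288 = 0.712
ψ ∨ ~ψ = max(0.288, 0.712) = 0.712
~(((ψ ⊗ φ) → φ) ⊕ ψ) ∨ (ψ ∨ ~ψ) = max(0.000, 0.712) = 0.712
~(~(((ψ ⊗ φ) → φ) ⊕ ψ) ∨ (ψ ∨ ~ψ)) = 1 − 0.712 = 0.288
~~(~(((ψ ⊗ φ) → φ) ⊕ ψ) ∨ (ψ ∨ ~ψ)) = 1 − 0.288 = 0.712
~~~(~(((ψ ⊗ φ) → φ) ⊕ ψ) ∨ (ψ ∨ ~ψ)) = 1 − 0.712 = 0.288
~~~~(~(((ψ ⊗ φ) → φ) ⊕ ψ) ∨ (ψ ∨ ~ψ)) = 1 − 0.288 = 0.712

0.712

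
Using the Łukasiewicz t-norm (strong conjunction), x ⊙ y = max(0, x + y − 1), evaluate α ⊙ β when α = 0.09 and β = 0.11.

0.00

α ⊙ β = max(0, 0.09 + 0.11 − 1) = max(0, -0.80) = 0.00
For comparison, the Gödel (minimum) t-norm min(x, y) would give 0.09.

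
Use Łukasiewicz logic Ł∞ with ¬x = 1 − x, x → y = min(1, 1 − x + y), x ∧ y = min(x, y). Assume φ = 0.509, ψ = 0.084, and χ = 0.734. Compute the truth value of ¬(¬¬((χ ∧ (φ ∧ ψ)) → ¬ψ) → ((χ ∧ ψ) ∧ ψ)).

φ ∧ ψ = min(0.509, 0.084) = 0.084
χ ∧ (φ ∧ ψ) = min(0.734, 0.084) = 0.084
¬ψ = 1 − 0.084 = 0.916
(χ ∧ (φ ∧ ψ)) → ¬ψ = min(1, 1 − 0.084 + 0.916) = min(1, 1.832) = 1.000
¬((χ ∧ (φ ∧ ψ)) → ¬ψ) = 1 − 1.000 = 0.000
¬¬((χ ∧ (φ ∧ ψ)) → ¬ψ) = 1 − 0.000 = 1.000
χ ∧ ψ = min(0.734, 0.084) = 0.084
(χ ∧ ψ) ∧ ψ = min(0.084, 0.084) = 0.084
¬¬((χ ∧ (φ ∧ ψ)) → ¬ψ) → ((χ ∧ ψ) ∧ ψ) = min(1, 1 − 1.000 + 0.084) = min(1, 0.084) = 0.084
¬(¬¬((χ ∧ (φ ∧ ψ)) → ¬ψ) → ((χ ∧ ψ) ∧ ψ)) = 1 − 0.084 = 0.916

0.916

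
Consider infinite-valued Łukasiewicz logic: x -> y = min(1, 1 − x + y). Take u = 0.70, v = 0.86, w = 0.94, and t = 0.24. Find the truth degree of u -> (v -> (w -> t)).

w -> t = min(1, 1 − 0.94 + 0.24) = min(1, 0.30) = 0.30
v -> (w -> t) = min(1, 1 − 0.86 + 0.30) = min(1, 0.44) = 0.44
u -> (v -> (w -> t)) = min(1, 1 − 0.70 + 0.44) = min(1, 0.74) = 0.74

0.74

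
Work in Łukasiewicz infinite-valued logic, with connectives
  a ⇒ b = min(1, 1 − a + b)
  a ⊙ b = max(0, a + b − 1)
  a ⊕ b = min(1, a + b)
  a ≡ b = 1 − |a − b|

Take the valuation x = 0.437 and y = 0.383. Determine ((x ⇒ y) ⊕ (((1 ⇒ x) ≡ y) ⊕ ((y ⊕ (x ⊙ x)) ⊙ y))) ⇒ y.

x ⇒ y = min(1, 1 − 0.437 + 0.383) = min(1, 0.946) = 0.946
1 ⇒ x = min(1, 1 − 1.000 + 0.437) = min(1, 0.437) = 0.437
(1 ⇒ x) ≡ y = 1 − |0.437 − 0.383| = 1 − 0.054 = 0.946
x ⊙ x = max(0, 0.437 + 0.437 − 1) = max(0, -0.126) = 0.000
y ⊕ (x ⊙ x) = min(1, 0.383 + 0.000) = min(1, 0.383) = 0.383
(y ⊕ (x ⊙ x)) ⊙ y = max(0, 0.383 + 0.383 − 1) = max(0, -0.234) = 0.000
((1 ⇒ x) ≡ y) ⊕ ((y ⊕ (x ⊙ x)) ⊙ y) = min(1, 0.946 + 0.000) = min(1, 0.946) = 0.946
(x ⇒ y) ⊕ (((1 ⇒ x) ≡ y) ⊕ ((y ⊕ (x ⊙ x)) ⊙ y)) = min(1, 0.946 + 0.946) = min(1, 1.892) = 1.000
((x ⇒ y) ⊕ (((1 ⇒ x) ≡ y) ⊕ ((y ⊕ (x ⊙ x)) ⊙ y))) ⇒ y = min(1, 1 − 1.000 + 0.383) = min(1, 0.383) = 0.383

0.383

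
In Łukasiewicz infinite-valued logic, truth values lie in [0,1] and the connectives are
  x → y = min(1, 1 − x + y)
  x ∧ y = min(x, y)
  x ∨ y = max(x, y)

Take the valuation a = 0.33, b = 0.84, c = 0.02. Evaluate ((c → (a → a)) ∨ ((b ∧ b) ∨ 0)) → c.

0.02

a → a = min(1, 1 − 0.33 + 0.33) = min(1, 1.00) = 1.00
c → (a → a) = min(1, 1 − 0.02 + 1.00) = min(1, 1.98) = 1.00
b ∧ b = min(0.84, 0.84) = 0.84
(b ∧ b) ∨ 0 = max(0.84, 0.00) = 0.84
(c → (a → a)) ∨ ((b ∧ b) ∨ 0) = max(1.00, 0.84) = 1.00
((c → (a → a)) ∨ ((b ∧ b) ∨ 0)) → c = min(1, 1 − 1.00 + 0.02) = min(1, 0.02) = 0.02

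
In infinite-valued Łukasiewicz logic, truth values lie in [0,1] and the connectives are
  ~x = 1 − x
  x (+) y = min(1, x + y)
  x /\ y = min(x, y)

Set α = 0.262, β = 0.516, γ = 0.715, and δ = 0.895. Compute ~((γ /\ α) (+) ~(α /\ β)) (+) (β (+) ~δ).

γ /\ α = min(0.715, 0.262) = 0.262
α /\ β = min(0.262, 0.516) = 0.262
~(α /\ β) = 1 − 0.262 = 0.738
(γ /\ α) (+) ~(α /\ β) = min(1, 0.262 + 0.738) = min(1, 1.000) = 1.000
~((γ /\ α) (+) ~(α /\ β)) = 1 − 1.000 = 0.000
~δ = 1 − 0.895 = 0.105
β (+) ~δ = min(1, 0.516 + 0.105) = min(1, 0.621) = 0.621
~((γ /\ α) (+) ~(α /\ β)) (+) (β (+) ~δ) = min(1, 0.000 + 0.621) = min(1, 0.621) = 0.621

0.621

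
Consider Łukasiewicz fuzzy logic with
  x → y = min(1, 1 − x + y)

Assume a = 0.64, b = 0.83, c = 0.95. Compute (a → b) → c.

0.95

a → b = min(1, 1 − 0.64 + 0.83) = min(1, 1.19) = 1.00
(a → b) → c = min(1, 1 − 1.00 + 0.95) = min(1, 0.95) = 0.95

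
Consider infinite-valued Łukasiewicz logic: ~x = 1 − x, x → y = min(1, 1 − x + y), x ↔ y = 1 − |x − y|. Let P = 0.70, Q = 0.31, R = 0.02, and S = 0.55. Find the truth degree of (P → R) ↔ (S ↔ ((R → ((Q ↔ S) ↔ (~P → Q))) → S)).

0.32

P → R = min(1, 1 − 0.70 + 0.02) = min(1, 0.32) = 0.32
Q ↔ S = 1 − |0.31 − 0.55| = 1 − 0.24 = 0.76
~P = 1 − 0.70 = 0.30
~P → Q = min(1, 1 − 0.30 + 0.31) = min(1, 1.01) = 1.00
(Q ↔ S) ↔ (~P → Q) = 1 − |0.76 − 1.00| = 1 − 0.24 = 0.76
R → ((Q ↔ S) ↔ (~P → Q)) = min(1, 1 − 0.02 + 0.76) = min(1, 1.74) = 1.00
(R → ((Q ↔ S) ↔ (~P → Q))) → S = min(1, 1 − 1.00 + 0.55) = min(1, 0.55) = 0.55
S ↔ ((R → ((Q ↔ S) ↔ (~P → Q))) → S) = 1 − |0.55 − 0.55| = 1 − 0.00 = 1.00
(P → R) ↔ (S ↔ ((R → ((Q ↔ S) ↔ (~P → Q))) → S)) = 1 − |0.32 − 1.00| = 1 − 0.68 = 0.32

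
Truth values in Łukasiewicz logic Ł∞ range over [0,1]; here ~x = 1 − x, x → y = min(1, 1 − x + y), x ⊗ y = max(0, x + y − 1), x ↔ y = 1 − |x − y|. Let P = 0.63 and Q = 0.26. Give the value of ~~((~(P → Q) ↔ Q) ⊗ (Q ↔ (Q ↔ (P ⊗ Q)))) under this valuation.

P → Q = min(1, 1 − 0.63 + 0.26) = min(1, 0.63) = 0.63
~(P → Q) = 1 − 0.63 = 0.37
~(P → Q) ↔ Q = 1 − |0.37 − 0.26| = 1 − 0.11 = 0.89
P ⊗ Q = max(0, 0.63 + 0.26 − 1) = max(0, -0.11) = 0.00
Q ↔ (P ⊗ Q) = 1 − |0.26 − 0.00| = 1 − 0.26 = 0.74
Q ↔ (Q ↔ (P ⊗ Q)) = 1 − |0.26 − 0.74| = 1 − 0.48 = 0.52
(~(P → Q) ↔ Q) ⊗ (Q ↔ (Q ↔ (P ⊗ Q))) = max(0, 0.89 + 0.52 − 1) = max(0, 0.41) = 0.41
~((~(P → Q) ↔ Q) ⊗ (Q ↔ (Q ↔ (P ⊗ Q)))) = 1 − 0.41 = 0.59
~~((~(P → Q) ↔ Q) ⊗ (Q ↔ (Q ↔ (P ⊗ Q)))) = 1 − 0.59 = 0.41

0.41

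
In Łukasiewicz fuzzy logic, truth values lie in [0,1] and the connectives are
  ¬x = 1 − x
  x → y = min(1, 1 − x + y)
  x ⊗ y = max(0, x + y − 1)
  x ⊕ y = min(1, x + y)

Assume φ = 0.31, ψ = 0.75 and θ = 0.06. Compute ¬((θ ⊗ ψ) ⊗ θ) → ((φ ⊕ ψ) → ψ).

0.75

θ ⊗ ψ = max(0, 0.06 + 0.75 − 1) = max(0, -0.19) = 0.00
(θ ⊗ ψ) ⊗ θ = max(0, 0.00 + 0.06 − 1) = max(0, -0.94) = 0.00
¬((θ ⊗ ψ) ⊗ θ) = 1 − 0.00 = 1.00
φ ⊕ ψ = min(1, 0.31 + 0.75) = min(1, 1.06) = 1.00
(φ ⊕ ψ) → ψ = min(1, 1 − 1.00 + 0.75) = min(1, 0.75) = 0.75
¬((θ ⊗ ψ) ⊗ θ) → ((φ ⊕ ψ) → ψ) = min(1, 1 − 1.00 + 0.75) = min(1, 0.75) = 0.75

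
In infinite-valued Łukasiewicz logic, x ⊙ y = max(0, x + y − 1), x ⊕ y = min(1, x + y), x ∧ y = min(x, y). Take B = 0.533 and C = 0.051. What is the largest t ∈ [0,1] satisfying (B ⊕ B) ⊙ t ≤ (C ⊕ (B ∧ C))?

0.102

B ⊕ B = min(1, 0.533 + 0.533) = min(1, 1.066) = 1.000
So the left factor is B ⊕ B = 1.000.
B ∧ C = min(0.533, 0.051) = 0.051
C ⊕ (B ∧ C) = min(1, 0.051 + 0.051) = min(1, 0.102) = 0.102
So the right-hand bound is C ⊕ (B ∧ C) = 0.102.
The residuum of the Łukasiewicz t-norm gives the supremum: min(1, 1 − 1.000 + 0.102).
1 − 1.000 + 0.102 = 0.102, so t = min(1, 0.102) = 0.102.
Check: 1.000 ⊙ 0.102 = max(0, 0.102) = 0.102 ≤ 0.102.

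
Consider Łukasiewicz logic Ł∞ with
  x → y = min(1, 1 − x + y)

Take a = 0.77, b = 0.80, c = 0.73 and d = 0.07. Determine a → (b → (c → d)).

0.77

c → d = min(1, 1 − 0.73 + 0.07) = min(1, 0.34) = 0.34
b → (c → d) = min(1, 1 − 0.80 + 0.34) = min(1, 0.54) = 0.54
a → (b → (c → d)) = min(1, 1 − 0.77 + 0.54) = min(1, 0.77) = 0.77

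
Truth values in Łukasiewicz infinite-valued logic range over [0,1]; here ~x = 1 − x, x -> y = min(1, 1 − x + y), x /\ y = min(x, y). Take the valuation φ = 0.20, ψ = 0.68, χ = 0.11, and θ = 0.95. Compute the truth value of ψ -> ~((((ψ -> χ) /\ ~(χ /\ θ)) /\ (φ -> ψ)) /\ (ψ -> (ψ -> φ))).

0.89

ψ -> χ = min(1, 1 − 0.68 + 0.11) = min(1, 0.43) = 0.43
χ /\ θ = min(0.11, 0.95) = 0.11
~(χ /\ θ) = 1 − 0.11 = 0.89
(ψ -> χ) /\ ~(χ /\ θ) = min(0.43, 0.89) = 0.43
φ -> ψ = min(1, 1 − 0.20 + 0.68) = min(1, 1.48) = 1.00
((ψ -> χ) /\ ~(χ /\ θ)) /\ (φ -> ψ) = min(0.43, 1.00) = 0.43
ψ -> φ = min(1, 1 − 0.68 + 0.20) = min(1, 0.52) = 0.52
ψ -> (ψ -> φ) = min(1, 1 − 0.68 + 0.52) = min(1, 0.84) = 0.84
(((ψ -> χ) /\ ~(χ /\ θ)) /\ (φ -> ψ)) /\ (ψ -> (ψ -> φ)) = min(0.43, 0.84) = 0.43
~((((ψ -> χ) /\ ~(χ /\ θ)) /\ (φ -> ψ)) /\ (ψ -> (ψ -> φ))) = 1 − 0.43 = 0.57
ψ -> ~((((ψ -> χ) /\ ~(χ /\ θ)) /\ (φ -> ψ)) /\ (ψ -> (ψ -> φ))) = min(1, 1 − 0.68 + 0.57) = min(1, 0.89) = 0.89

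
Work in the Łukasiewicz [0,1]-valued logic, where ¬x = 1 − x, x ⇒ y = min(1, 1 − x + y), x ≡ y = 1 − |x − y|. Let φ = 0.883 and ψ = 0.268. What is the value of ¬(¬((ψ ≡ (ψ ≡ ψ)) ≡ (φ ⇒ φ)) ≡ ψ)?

ψ ≡ ψ = 1 − |0.268 − 0.268| = 1 − 0.000 = 1.000
ψ ≡ (ψ ≡ ψ) = 1 − |0.268 − 1.000| = 1 − 0.732 = 0.268
φ ⇒ φ = min(1, 1 − 0.883 + 0.883) = min(1, 1.000) = 1.000
(ψ ≡ (ψ ≡ ψ)) ≡ (φ ⇒ φ) = 1 − |0.268 − 1.000| = 1 − 0.732 = 0.268
¬((ψ ≡ (ψ ≡ ψ)) ≡ (φ ⇒ φ)) = 1 − 0.268 = 0.732
¬((ψ ≡ (ψ ≡ ψ)) ≡ (φ ⇒ φ)) ≡ ψ = 1 − |0.732 − 0.268| = 1 − 0.464 = 0.536
¬(¬((ψ ≡ (ψ ≡ ψ)) ≡ (φ ⇒ φ)) ≡ ψ) = 1 − 0.536 = 0.464

0.464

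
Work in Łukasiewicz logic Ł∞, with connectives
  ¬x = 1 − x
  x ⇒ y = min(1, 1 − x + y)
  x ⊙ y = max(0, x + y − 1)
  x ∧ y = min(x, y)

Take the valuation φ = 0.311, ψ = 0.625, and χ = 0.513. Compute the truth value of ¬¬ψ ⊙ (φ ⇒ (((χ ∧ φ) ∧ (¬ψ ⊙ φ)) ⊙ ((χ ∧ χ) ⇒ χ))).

¬ψ = 1 − 0.625 = 0.375
¬¬ψ = 1 − 0.375 = 0.625
χ ∧ φ = min(0.513, 0.311) = 0.311
¬ψ ⊙ φ = max(0, 0.375 + 0.311 − 1) = max(0, -0.314) = 0.000
(χ ∧ φ) ∧ (¬ψ ⊙ φ) = min(0.311, 0.000) = 0.000
χ ∧ χ = min(0.513, 0.513) = 0.513
(χ ∧ χ) ⇒ χ = min(1, 1 − 0.513 + 0.513) = min(1, 1.000) = 1.000
((χ ∧ φ) ∧ (¬ψ ⊙ φ)) ⊙ ((χ ∧ χ) ⇒ χ) = max(0, 0.000 + 1.000 − 1) = max(0, 0.000) = 0.000
φ ⇒ (((χ ∧ φ) ∧ (¬ψ ⊙ φ)) ⊙ ((χ ∧ χ) ⇒ χ)) = min(1, 1 − 0.311 + 0.000) = min(1, 0.689) = 0.689
¬¬ψ ⊙ (φ ⇒ (((χ ∧ φ) ∧ (¬ψ ⊙ φ)) ⊙ ((χ ∧ χ) ⇒ χ))) = max(0, 0.625 + 0.689 − 1) = max(0, 0.314) = 0.314

0.314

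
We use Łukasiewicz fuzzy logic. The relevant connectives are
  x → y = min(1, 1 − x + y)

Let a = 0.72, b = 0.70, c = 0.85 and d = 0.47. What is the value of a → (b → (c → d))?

c → d = min(1, 1 − 0.85 + 0.47) = min(1, 0.62) = 0.62
b → (c → d) = min(1, 1 − 0.70 + 0.62) = min(1, 0.92) = 0.92
a → (b → (c → d)) = min(1, 1 − 0.72 + 0.92) = min(1, 1.20) = 1.00

1.00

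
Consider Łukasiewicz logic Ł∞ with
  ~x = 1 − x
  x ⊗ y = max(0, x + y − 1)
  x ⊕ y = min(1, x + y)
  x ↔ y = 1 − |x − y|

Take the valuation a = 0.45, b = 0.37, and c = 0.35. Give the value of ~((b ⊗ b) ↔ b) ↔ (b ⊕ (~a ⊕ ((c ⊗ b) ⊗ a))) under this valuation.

0.45

b ⊗ b = max(0, 0.37 + 0.37 − 1) = max(0, -0.26) = 0.00
(b ⊗ b) ↔ b = 1 − |0.00 − 0.37| = 1 − 0.37 = 0.63
~((b ⊗ b) ↔ b) = 1 − 0.63 = 0.37
~a = 1 − 0.45 = 0.55
c ⊗ b = max(0, 0.35 + 0.37 − 1) = max(0, -0.28) = 0.00
(c ⊗ b) ⊗ a = max(0, 0.00 + 0.45 − 1) = max(0, -0.55) = 0.00
~a ⊕ ((c ⊗ b) ⊗ a) = min(1, 0.55 + 0.00) = min(1, 0.55) = 0.55
b ⊕ (~a ⊕ ((c ⊗ b) ⊗ a)) = min(1, 0.37 + 0.55) = min(1, 0.92) = 0.92
~((b ⊗ b) ↔ b) ↔ (b ⊕ (~a ⊕ ((c ⊗ b) ⊗ a))) = 1 − |0.37 − 0.92| = 1 − 0.55 = 0.45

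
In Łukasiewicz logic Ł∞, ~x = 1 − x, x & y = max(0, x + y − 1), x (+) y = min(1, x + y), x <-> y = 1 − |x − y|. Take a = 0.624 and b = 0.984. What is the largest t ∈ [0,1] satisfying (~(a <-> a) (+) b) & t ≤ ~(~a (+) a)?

a <-> a = 1 − |0.624 − 0.624| = 1 − 0.000 = 1.000
~(a <-> a) = 1 − 1.000 = 0.000
~(a <-> a) (+) b = min(1, 0.000 + 0.984) = min(1, 0.984) = 0.984
So the left factor is ~(a <-> a) (+) b = 0.984.
~a = 1 − 0.624 = 0.376
~a (+) a = min(1, 0.376 + 0.624) = min(1, 1.000) = 1.000
~(~a (+) a) = 1 − 1.000 = 0.000
So the right-hand bound is ~(~a (+) a) = 0.000.
The residuum of the Łukasiewicz t-norm gives the supremum: min(1, 1 − 0.984 + 0.000).
1 − 0.984 + 0.000 = 0.016, so t = min(1, 0.016) = 0.016.
Check: 0.984 & 0.016 = max(0, 0.000) = 0.000 ≤ 0.000.

0.016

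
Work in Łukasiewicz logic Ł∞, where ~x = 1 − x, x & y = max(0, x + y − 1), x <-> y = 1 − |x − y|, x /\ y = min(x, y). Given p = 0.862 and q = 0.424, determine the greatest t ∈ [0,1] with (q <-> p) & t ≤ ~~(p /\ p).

1.000

q <-> p = 1 − |0.424 − 0.862| = 1 − 0.438 = 0.562
So the left factor is q <-> p = 0.562.
p /\ p = min(0.862, 0.862) = 0.862
~(p /\ p) = 1 − 0.862 = 0.138
~~(p /\ p) = 1 − 0.138 = 0.862
So the right-hand bound is ~~(p /\ p) = 0.862.
The residuum of the Łukasiewicz t-norm gives the supremum: min(1, 1 − 0.562 + 0.862).
1 − 0.562 + 0.862 = 1.300, so t = min(1, 1.300) = 1.000.
Check: 0.562 & 1.000 = max(0, 0.562) = 0.562 ≤ 0.862.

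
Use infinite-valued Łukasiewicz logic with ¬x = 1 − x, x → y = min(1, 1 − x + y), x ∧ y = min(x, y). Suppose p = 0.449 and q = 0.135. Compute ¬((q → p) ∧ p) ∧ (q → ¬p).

q → p = min(1, 1 − 0.135 + 0.449) = min(1, 1.314) = 1.000
(q → p) ∧ p = min(1.000, 0.449) = 0.449
¬((q → p) ∧ p) = 1 − 0.449 = 0.551
¬p = 1 − 0.449 = 0.551
q → ¬p = min(1, 1 − 0.135 + 0.551) = min(1, 1.416) = 1.000
¬((q → p) ∧ p) ∧ (q → ¬p) = min(0.551, 1.000) = 0.551

0.551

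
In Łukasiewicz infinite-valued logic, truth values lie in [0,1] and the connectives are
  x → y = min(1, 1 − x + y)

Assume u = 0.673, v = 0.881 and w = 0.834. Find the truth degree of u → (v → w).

v → w = min(1, 1 − 0.881 + 0.834) = min(1, 0.953) = 0.953
u → (v → w) = min(1, 1 − 0.673 + 0.953) = min(1, 1.280) = 1.000

1.000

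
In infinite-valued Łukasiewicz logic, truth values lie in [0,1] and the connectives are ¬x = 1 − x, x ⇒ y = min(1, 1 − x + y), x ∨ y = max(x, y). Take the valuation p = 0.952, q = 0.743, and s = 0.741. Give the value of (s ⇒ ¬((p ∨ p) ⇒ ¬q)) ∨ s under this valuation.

0.954

p ∨ p = max(0.952, 0.952) = 0.952
¬q = 1 − 0.743 = 0.257
(p ∨ p) ⇒ ¬q = min(1, 1 − 0.952 + 0.257) = min(1, 0.305) = 0.305
¬((p ∨ p) ⇒ ¬q) = 1 − 0.305 = 0.695
s ⇒ ¬((p ∨ p) ⇒ ¬q) = min(1, 1 − 0.741 + 0.695) = min(1, 0.954) = 0.954
(s ⇒ ¬((p ∨ p) ⇒ ¬q)) ∨ s = max(0.954, 0.741) = 0.954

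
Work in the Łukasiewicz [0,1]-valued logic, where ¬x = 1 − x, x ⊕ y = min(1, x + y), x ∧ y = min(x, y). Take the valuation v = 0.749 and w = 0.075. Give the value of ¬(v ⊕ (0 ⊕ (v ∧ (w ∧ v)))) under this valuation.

w ∧ v = min(0.075, 0.749) = 0.075
v ∧ (w ∧ v) = min(0.749, 0.075) = 0.075
0 ⊕ (v ∧ (w ∧ v)) = min(1, 0.000 + 0.075) = min(1, 0.075) = 0.075
v ⊕ (0 ⊕ (v ∧ (w ∧ v))) = min(1, 0.749 + 0.075) = min(1, 0.824) = 0.824
¬(v ⊕ (0 ⊕ (v ∧ (w ∧ v)))) = 1 − 0.824 = 0.176

0.176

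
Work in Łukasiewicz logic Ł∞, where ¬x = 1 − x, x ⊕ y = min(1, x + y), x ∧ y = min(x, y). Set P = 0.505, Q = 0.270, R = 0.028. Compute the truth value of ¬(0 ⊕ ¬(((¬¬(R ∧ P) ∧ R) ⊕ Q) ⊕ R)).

R ∧ P = min(0.028, 0.505) = 0.028
¬(R ∧ P) = 1 − 0.028 = 0.972
¬¬(R ∧ P) = 1 − 0.972 = 0.028
¬¬(R ∧ P) ∧ R = min(0.028, 0.028) = 0.028
(¬¬(R ∧ P) ∧ R) ⊕ Q = min(1, 0.028 + 0.270) = min(1, 0.298) = 0.298
((¬¬(R ∧ P) ∧ R) ⊕ Q) ⊕ R = min(1, 0.298 + 0.028) = min(1, 0.326) = 0.326
¬(((¬¬(R ∧ P) ∧ R) ⊕ Q) ⊕ R) = 1 − 0.326 = 0.674
0 ⊕ ¬(((¬¬(R ∧ P) ∧ R) ⊕ Q) ⊕ R) = min(1, 0.000 + 0.674) = min(1, 0.674) = 0.674
¬(0 ⊕ ¬(((¬¬(R ∧ P) ∧ R) ⊕ Q) ⊕ R)) = 1 − 0.674 = 0.326

0.326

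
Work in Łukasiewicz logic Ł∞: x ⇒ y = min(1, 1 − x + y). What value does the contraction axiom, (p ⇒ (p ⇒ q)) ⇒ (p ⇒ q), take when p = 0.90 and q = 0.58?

0.90

p ⇒ q = min(1, 1 − 0.90 + 0.58) = min(1, 0.68) = 0.68
p ⇒ (p ⇒ q) = min(1, 1 − 0.90 + 0.68) = min(1, 0.78) = 0.78
(p ⇒ (p ⇒ q)) ⇒ (p ⇒ q) = min(1, 1 − 0.78 + 0.68) = min(1, 0.90) = 0.90
(The value 0.90 < 1 shows this instance is not satisfied; fails in Ł∞ (the t-norm is not idempotent).)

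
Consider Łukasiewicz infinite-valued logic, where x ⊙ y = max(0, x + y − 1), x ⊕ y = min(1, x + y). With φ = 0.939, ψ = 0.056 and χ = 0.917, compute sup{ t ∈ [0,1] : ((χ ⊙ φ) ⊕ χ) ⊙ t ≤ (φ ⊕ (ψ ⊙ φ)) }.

χ ⊙ φ = max(0, 0.917 + 0.939 − 1) = max(0, 0.856) = 0.856
(χ ⊙ φ) ⊕ χ = min(1, 0.856 + 0.917) = min(1, 1.773) = 1.000
So the left factor is (χ ⊙ φ) ⊕ χ = 1.000.
ψ ⊙ φ = max(0, 0.056 + 0.939 − 1) = max(0, -0.005) = 0.000
φ ⊕ (ψ ⊙ φ) = min(1, 0.939 + 0.000) = min(1, 0.939) = 0.939
So the right-hand bound is φ ⊕ (ψ ⊙ φ) = 0.939.
The residuum of the Łukasiewicz t-norm gives the supremum: min(1, 1 − 1.000 + 0.939).
1 − 1.000 + 0.939 = 0.939, so t = min(1, 0.939) = 0.939.
Check: 1.000 ⊙ 0.939 = max(0, 0.939) = 0.939 ≤ 0.939.

0.939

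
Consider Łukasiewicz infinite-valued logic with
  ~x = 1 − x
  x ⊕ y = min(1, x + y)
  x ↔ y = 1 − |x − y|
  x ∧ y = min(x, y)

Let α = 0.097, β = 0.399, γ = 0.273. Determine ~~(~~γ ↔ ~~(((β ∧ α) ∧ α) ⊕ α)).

~γ = 1 − 0.273 = 0.727
~~γ = 1 − 0.727 = 0.273
β ∧ α = min(0.399, 0.097) = 0.097
(β ∧ α) ∧ α = min(0.097, 0.097) = 0.097
((β ∧ α) ∧ α) ⊕ α = min(1, 0.097 + 0.097) = min(1, 0.194) = 0.194
~(((β ∧ α) ∧ α) ⊕ α) = 1 − 0.194 = 0.806
~~(((β ∧ α) ∧ α) ⊕ α) = 1 − 0.806 = 0.194
~~γ ↔ ~~(((β ∧ α) ∧ α) ⊕ α) = 1 − |0.273 − 0.194| = 1 − 0.079 = 0.921
~(~~γ ↔ ~~(((β ∧ α) ∧ α) ⊕ α)) = 1 − 0.921 = 0.079
~~(~~γ ↔ ~~(((β ∧ α) ∧ α) ⊕ α)) = 1 − 0.079 = 0.921

0.921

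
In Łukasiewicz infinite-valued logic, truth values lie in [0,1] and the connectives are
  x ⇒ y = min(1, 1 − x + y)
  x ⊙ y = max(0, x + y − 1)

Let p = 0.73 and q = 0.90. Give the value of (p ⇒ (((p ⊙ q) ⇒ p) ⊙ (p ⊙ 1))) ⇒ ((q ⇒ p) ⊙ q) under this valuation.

p ⊙ q = max(0, 0.73 + 0.90 − 1) = max(0, 0.63) = 0.63
(p ⊙ q) ⇒ p = min(1, 1 − 0.63 + 0.73) = min(1, 1.10) = 1.00
p ⊙ 1 = max(0, 0.73 + 1.00 − 1) = max(0, 0.73) = 0.73
((p ⊙ q) ⇒ p) ⊙ (p ⊙ 1) = max(0, 1.00 + 0.73 − 1) = max(0, 0.73) = 0.73
p ⇒ (((p ⊙ q) ⇒ p) ⊙ (p ⊙ 1)) = min(1, 1 − 0.73 + 0.73) = min(1, 1.00) = 1.00
q ⇒ p = min(1, 1 − 0.90 + 0.73) = min(1, 0.83) = 0.83
(q ⇒ p) ⊙ q = max(0, 0.83 + 0.90 − 1) = max(0, 0.73) = 0.73
(p ⇒ (((p ⊙ q) ⇒ p) ⊙ (p ⊙ 1))) ⇒ ((q ⇒ p) ⊙ q) = min(1, 1 − 1.00 + 0.73) = min(1, 0.73) = 0.73

0.73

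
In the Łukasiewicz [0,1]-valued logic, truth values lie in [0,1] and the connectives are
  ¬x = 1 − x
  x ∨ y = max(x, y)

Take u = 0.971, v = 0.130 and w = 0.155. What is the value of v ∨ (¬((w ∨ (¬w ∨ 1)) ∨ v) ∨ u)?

¬w = 1 − 0.155 = 0.845
¬w ∨ 1 = max(0.845, 1.000) = 1.000
w ∨ (¬w ∨ 1) = max(0.155, 1.000) = 1.000
(w ∨ (¬w ∨ 1)) ∨ v = max(1.000, 0.130) = 1.000
¬((w ∨ (¬w ∨ 1)) ∨ v) = 1 − 1.000 = 0.000
¬((w ∨ (¬w ∨ 1)) ∨ v) ∨ u = max(0.000, 0.971) = 0.971
v ∨ (¬((w ∨ (¬w ∨ 1)) ∨ v) ∨ u) = max(0.130, 0.971) = 0.971

0.971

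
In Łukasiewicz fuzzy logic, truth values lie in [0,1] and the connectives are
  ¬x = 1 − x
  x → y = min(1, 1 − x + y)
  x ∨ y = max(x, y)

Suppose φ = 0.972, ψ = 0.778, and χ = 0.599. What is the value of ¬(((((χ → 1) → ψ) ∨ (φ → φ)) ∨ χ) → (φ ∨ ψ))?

χ → 1 = min(1, 1 − 0.599 + 1.000) = min(1, 1.401) = 1.000
(χ → 1) → ψ = min(1, 1 − 1.000 + 0.778) = min(1, 0.778) = 0.778
φ → φ = min(1, 1 − 0.972 + 0.972) = min(1, 1.000) = 1.000
((χ → 1) → ψ) ∨ (φ → φ) = max(0.778, 1.000) = 1.000
(((χ → 1) → ψ) ∨ (φ → φ)) ∨ χ = max(1.000, 0.599) = 1.000
φ ∨ ψ = max(0.972, 0.778) = 0.972
((((χ → 1) → ψ) ∨ (φ → φ)) ∨ χ) → (φ ∨ ψ) = min(1, 1 − 1.000 + 0.972) = min(1, 0.972) = 0.972
¬(((((χ → 1) → ψ) ∨ (φ → φ)) ∨ χ) → (φ ∨ ψ)) = 1 − 0.972 = 0.028

0.028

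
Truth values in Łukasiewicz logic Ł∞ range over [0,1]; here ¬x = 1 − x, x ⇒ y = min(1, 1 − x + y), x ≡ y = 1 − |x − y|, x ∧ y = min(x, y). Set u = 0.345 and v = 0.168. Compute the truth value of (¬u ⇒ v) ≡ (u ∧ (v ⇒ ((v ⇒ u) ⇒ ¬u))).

0.832

¬u = 1 − 0.345 = 0.655
¬u ⇒ v = min(1, 1 − 0.655 + 0.168) = min(1, 0.513) = 0.513
v ⇒ u = min(1, 1 − 0.168 + 0.345) = min(1, 1.177) = 1.000
(v ⇒ u) ⇒ ¬u = min(1, 1 − 1.000 + 0.655) = min(1, 0.655) = 0.655
v ⇒ ((v ⇒ u) ⇒ ¬u) = min(1, 1 − 0.168 + 0.655) = min(1, 1.487) = 1.000
u ∧ (v ⇒ ((v ⇒ u) ⇒ ¬u)) = min(0.345, 1.000) = 0.345
(¬u ⇒ v) ≡ (u ∧ (v ⇒ ((v ⇒ u) ⇒ ¬u))) = 1 − |0.513 − 0.345| = 1 − 0.168 = 0.832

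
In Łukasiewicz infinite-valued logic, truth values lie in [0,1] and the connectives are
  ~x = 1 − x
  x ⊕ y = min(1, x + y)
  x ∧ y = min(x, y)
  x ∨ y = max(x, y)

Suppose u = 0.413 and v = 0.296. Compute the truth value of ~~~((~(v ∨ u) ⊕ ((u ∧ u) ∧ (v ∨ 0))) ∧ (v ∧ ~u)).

0.704

v ∨ u = max(0.296, 0.413) = 0.413
~(v ∨ u) = 1 − 0.413 = 0.587
u ∧ u = min(0.413, 0.413) = 0.413
v ∨ 0 = max(0.296, 0.000) = 0.296
(u ∧ u) ∧ (v ∨ 0) = min(0.413, 0.296) = 0.296
~(v ∨ u) ⊕ ((u ∧ u) ∧ (v ∨ 0)) = min(1, 0.587 + 0.296) = min(1, 0.883) = 0.883
~u = 1 − 0.413 = 0.587
v ∧ ~u = min(0.296, 0.587) = 0.296
(~(v ∨ u) ⊕ ((u ∧ u) ∧ (v ∨ 0))) ∧ (v ∧ ~u) = min(0.883, 0.296) = 0.296
~((~(v ∨ u) ⊕ ((u ∧ u) ∧ (v ∨ 0))) ∧ (v ∧ ~u)) = 1 − 0.296 = 0.704
~~((~(v ∨ u) ⊕ ((u ∧ u) ∧ (v ∨ 0))) ∧ (v ∧ ~u)) = 1 − 0.704 = 0.296
~~~((~(v ∨ u) ⊕ ((u ∧ u) ∧ (v ∨ 0))) ∧ (v ∧ ~u)) = 1 − 0.296 = 0.704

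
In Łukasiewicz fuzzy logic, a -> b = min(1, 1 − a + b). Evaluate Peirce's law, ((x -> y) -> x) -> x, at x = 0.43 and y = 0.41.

x -> y = min(1, 1 − 0.43 + 0.41) = min(1, 0.98) = 0.98
(x -> y) -> x = min(1, 1 − 0.98 + 0.43) = min(1, 0.45) = 0.45
((x -> y) -> x) -> x = min(1, 1 − 0.45 + 0.43) = min(1, 0.98) = 0.98
(The value 0.98 < 1 shows this instance is not satisfied; not a Ł∞-tautology in general.)

0.98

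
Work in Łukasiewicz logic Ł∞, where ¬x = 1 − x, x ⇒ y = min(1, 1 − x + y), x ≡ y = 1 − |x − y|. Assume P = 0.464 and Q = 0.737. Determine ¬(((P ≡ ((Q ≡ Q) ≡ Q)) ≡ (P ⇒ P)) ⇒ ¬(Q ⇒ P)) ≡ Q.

0.717

Q ≡ Q = 1 − |0.737 − 0.737| = 1 − 0.000 = 1.000
(Q ≡ Q) ≡ Q = 1 − |1.000 − 0.737| = 1 − 0.263 = 0.737
P ≡ ((Q ≡ Q) ≡ Q) = 1 − |0.464 − 0.737| = 1 − 0.273 = 0.727
P ⇒ P = min(1, 1 − 0.464 + 0.464) = min(1, 1.000) = 1.000
(P ≡ ((Q ≡ Q) ≡ Q)) ≡ (P ⇒ P) = 1 − |0.727 − 1.000| = 1 − 0.273 = 0.727
Q ⇒ P = min(1, 1 − 0.737 + 0.464) = min(1, 0.727) = 0.727
¬(Q ⇒ P) = 1 − 0.727 = 0.273
((P ≡ ((Q ≡ Q) ≡ Q)) ≡ (P ⇒ P)) ⇒ ¬(Q ⇒ P) = min(1, 1 − 0.727 + 0.273) = min(1, 0.546) = 0.546
¬(((P ≡ ((Q ≡ Q) ≡ Q)) ≡ (P ⇒ P)) ⇒ ¬(Q ⇒ P)) = 1 − 0.546 = 0.454
¬(((P ≡ ((Q ≡ Q) ≡ Q)) ≡ (P ⇒ P)) ⇒ ¬(Q ⇒ P)) ≡ Q = 1 − |0.454 − 0.737| = 1 − 0.283 = 0.717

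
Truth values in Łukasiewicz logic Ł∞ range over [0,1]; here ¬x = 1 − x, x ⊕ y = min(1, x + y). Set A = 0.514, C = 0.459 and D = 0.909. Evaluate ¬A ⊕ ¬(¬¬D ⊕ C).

0.486

¬A = 1 − 0.514 = 0.486
¬D = 1 − 0.909 = 0.091
¬¬D = 1 − 0.091 = 0.909
¬¬D ⊕ C = min(1, 0.909 + 0.459) = min(1, 1.368) = 1.000
¬(¬¬D ⊕ C) = 1 − 1.000 = 0.000
¬A ⊕ ¬(¬¬D ⊕ C) = min(1, 0.486 + 0.000) = min(1, 0.486) = 0.486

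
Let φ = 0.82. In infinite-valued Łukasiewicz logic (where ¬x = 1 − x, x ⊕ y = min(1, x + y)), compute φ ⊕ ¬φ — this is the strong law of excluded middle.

1.00

¬φ = 1 − 0.82 = 0.18
φ ⊕ ¬φ = min(1, 0.82 + 0.18) = min(1, 1.00) = 1.00
(As expected: always 1 in Ł∞ since a ⊕ (1−a) = 1.)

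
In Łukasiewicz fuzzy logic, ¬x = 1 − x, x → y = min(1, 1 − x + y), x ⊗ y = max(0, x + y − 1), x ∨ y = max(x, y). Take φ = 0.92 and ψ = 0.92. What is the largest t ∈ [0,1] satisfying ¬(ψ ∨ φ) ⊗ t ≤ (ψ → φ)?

1.00

ψ ∨ φ = max(0.92, 0.92) = 0.92
¬(ψ ∨ φ) = 1 − 0.92 = 0.08
So the left factor is ¬(ψ ∨ φ) = 0.08.
ψ → φ = min(1, 1 − 0.92 + 0.92) = min(1, 1.00) = 1.00
So the right-hand bound is ψ → φ = 1.00.
The residuum of the Łukasiewicz t-norm gives the supremum: min(1, 1 − 0.08 + 1.00).
1 − 0.08 + 1.00 = 1.92, so t = min(1, 1.92) = 1.00.
Check: 0.08 ⊗ 1.00 = max(0, 0.08) = 0.08 ≤ 1.00.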